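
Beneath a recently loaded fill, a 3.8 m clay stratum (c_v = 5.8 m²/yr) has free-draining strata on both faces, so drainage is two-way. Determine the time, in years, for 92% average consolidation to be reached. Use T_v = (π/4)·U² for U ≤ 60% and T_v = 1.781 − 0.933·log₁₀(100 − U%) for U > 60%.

Drainage path length: H_d = H/2 = 1.9 m (double drainage).
U > 60%: T_v = 1.781 − 0.933·log₁₀(100 − 92) = 0.93842.
t = T_v·H_d²/c_v = 0.93842×1.9²/5.8 = 0.5841 years.

t ≈ 0.584 years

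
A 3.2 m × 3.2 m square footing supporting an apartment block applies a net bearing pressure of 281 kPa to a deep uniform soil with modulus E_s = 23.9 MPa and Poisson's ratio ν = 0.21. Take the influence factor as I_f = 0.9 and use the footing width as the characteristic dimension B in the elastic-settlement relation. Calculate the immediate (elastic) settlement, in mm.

Immediate (elastic) settlement: S_e = q·B·(1−ν²)/E_s · I_f.
E_s = 23.9 MPa = 23900 kPa.
S_e = 281 × 3.2 × (1 − 0.21²) / 23900 × 0.9
    = 281 × 3.2 × 0.9559 / 23900 × 0.9
    = 0.03237 m = 32.37 mm

S_e ≈ 32.4 mm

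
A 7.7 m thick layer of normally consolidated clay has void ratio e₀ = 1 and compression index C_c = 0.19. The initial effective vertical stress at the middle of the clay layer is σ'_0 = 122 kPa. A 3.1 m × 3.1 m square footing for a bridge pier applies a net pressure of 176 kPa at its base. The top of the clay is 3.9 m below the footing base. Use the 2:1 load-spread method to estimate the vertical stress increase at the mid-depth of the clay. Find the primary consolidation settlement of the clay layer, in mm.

S_c ≈ 35.4 mm

Mid-depth of clay below the footing base: z = 3.9 + 7.7/2 = 7.75 m.
Stress increase at mid-clay by the 2:1 spreading method:
Δσ = qBL/((B+z)(L+z)) = 176×3.1×3.1/((3.1+7.75)(3.1+7.75)) = 14.367 kPa
Final effective stress: σ'_f = σ'_0 + Δσ = 122 + 14.367 = 136.37 kPa.
Normally consolidated clay, so the full stress increment lies on the virgin compression line:
S_c = C_c·H/(1+e₀)·log₁₀(σ'_f/σ'_0) = 0.19×7.7/(1+1)×log₁₀(136.37/122)
    = 0.7315 × 0.048359 = 0.03537 m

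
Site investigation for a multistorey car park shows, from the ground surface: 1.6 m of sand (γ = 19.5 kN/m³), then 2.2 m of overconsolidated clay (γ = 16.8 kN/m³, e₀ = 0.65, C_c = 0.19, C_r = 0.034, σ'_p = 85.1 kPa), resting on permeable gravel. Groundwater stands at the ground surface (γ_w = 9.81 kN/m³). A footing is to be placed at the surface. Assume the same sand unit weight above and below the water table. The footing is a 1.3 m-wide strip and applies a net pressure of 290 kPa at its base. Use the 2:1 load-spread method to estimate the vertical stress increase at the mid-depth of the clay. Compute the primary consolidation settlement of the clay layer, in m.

Mid-depth of clay below the ground surface: z = 1.6 + 2.2/2 = 2.7 m.
Total vertical stress at mid-clay: σ_v = 19.5×1.6 + 16.8×1.1 = 49.68 kPa.
Pore pressure: u = 9.81×(2.7 − 0) = 26.487 kPa.
Initial effective stress: σ'_0 = σ_v − u = 49.68 − 26.487 = 23.193 kPa.
Stress increase at mid-clay by the 2:1 spreading method:
Δσ = qB/(B+z) = 290×1.3/(1.3+2.7) = 94.25 kPa
Final effective stress: σ'_f = 23.193 + 94.25 = 117.44 kPa.
σ'_f = 117.44 > σ'_p = 85.1 kPa, so the stress path crosses the preconsolidation pressure — recompression up to σ'_p, then virgin compression beyond:
S_c = H/(1+e₀)·[C_r·log₁₀(σ'_p/σ'_0) + C_c·log₁₀(σ'_f/σ'_p)]
    = 2.2/1.65 × [0.034×log₁₀(85.1/23.193) + 0.19×log₁₀(117.44/85.1)]
    = 1.3333 × [0.019195 + 0.026578] = 0.06103 m

S_c ≈ 0.061 m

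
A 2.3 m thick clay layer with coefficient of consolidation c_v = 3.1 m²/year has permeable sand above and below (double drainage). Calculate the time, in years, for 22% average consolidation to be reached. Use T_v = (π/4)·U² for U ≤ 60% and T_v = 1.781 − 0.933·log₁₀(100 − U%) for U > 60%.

t ≈ 0.0162 years

Drainage path length: H_d = H/2 = 1.15 m (double drainage).
U ≤ 60%: T_v = (π/4)·U² = (π/4)×0.22² = 0.038013.
t = T_v·H_d²/c_v = 0.038013×1.15²/3.1 = 0.01622 years.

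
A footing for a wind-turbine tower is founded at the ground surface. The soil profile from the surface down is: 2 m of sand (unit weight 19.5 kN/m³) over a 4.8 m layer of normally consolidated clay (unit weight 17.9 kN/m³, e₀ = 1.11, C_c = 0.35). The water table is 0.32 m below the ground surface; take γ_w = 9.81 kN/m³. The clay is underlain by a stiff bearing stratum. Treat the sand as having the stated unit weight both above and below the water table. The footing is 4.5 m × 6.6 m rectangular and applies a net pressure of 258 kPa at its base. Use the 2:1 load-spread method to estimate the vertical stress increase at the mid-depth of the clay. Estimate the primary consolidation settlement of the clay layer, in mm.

Mid-depth of clay below the ground surface: z = 2 + 4.8/2 = 4.4 m.
Total vertical stress at mid-clay: σ_v = 19.5×2 + 17.9×2.4 = 81.96 kPa.
Pore pressure: u = 9.81×(4.4 − 0.32) = 40.025 kPa.
Initial effective stress: σ'_0 = σ_v − u = 81.96 − 40.025 = 41.935 kPa.
Stress increase at mid-clay by the 2:1 spreading method:
Δσ = qBL/((B+z)(L+z)) = 258×4.5×6.6/((4.5+4.4)(6.6+4.4)) = 78.27 kPa
Final effective stress: σ'_f = σ'_0 + Δσ = 41.935 + 78.27 = 120.2 kPa.
Normally consolidated clay, so the full stress increment lies on the virgin compression line:
S_c = C_c·H/(1+e₀)·log₁₀(σ'_f/σ'_0) = 0.35×4.8/(1+1.11)×log₁₀(120.2/41.935)
    = 0.79621 × 0.45733 = 0.3641 m

S_c ≈ 364 mm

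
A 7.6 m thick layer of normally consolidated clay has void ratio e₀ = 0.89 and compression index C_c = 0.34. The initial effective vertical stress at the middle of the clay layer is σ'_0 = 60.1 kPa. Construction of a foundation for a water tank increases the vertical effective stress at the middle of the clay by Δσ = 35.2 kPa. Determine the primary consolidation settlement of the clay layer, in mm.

Final effective stress: σ'_f = σ'_0 + Δσ = 60.1 + 35.2 = 95.3 kPa.
Normally consolidated clay, so the full stress increment lies on the virgin compression line:
S_c = C_c·H/(1+e₀)·log₁₀(σ'_f/σ'_0) = 0.34×7.6/(1+0.89)×log₁₀(95.3/60.1)
    = 1.3672 × 0.20022 = 0.2737 m

S_c ≈ 274 mm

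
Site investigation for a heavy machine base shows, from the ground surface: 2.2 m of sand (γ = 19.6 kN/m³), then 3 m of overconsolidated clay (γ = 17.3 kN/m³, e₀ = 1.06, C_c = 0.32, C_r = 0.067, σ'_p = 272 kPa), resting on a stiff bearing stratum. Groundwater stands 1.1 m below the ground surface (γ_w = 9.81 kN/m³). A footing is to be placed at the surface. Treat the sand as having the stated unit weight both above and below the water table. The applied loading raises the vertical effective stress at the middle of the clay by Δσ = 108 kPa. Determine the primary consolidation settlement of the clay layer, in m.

S_c ≈ 0.0528 m

Mid-depth of clay below the ground surface: z = 2.2 + 3/2 = 3.7 m.
Total vertical stress at mid-clay: σ_v = 19.6×2.2 + 17.3×1.5 = 69.07 kPa.
Pore pressure: u = 9.81×(3.7 − 1.1) = 25.506 kPa.
Initial effective stress: σ'_0 = σ_v − u = 69.07 − 25.506 = 43.564 kPa.
Final effective stress: σ'_f = 43.564 + 108 = 151.56 kPa.
σ'_f = 151.56 ≤ σ'_p = 272 kPa, so the clay remains overconsolidated and only the recompression index applies:
S_c = C_r·H/(1+e₀)·log₁₀(σ'_f/σ'_0) = 0.067×3/2.06×log₁₀(151.56/43.564)
    = 0.097572 × 0.54146 = 0.05283 m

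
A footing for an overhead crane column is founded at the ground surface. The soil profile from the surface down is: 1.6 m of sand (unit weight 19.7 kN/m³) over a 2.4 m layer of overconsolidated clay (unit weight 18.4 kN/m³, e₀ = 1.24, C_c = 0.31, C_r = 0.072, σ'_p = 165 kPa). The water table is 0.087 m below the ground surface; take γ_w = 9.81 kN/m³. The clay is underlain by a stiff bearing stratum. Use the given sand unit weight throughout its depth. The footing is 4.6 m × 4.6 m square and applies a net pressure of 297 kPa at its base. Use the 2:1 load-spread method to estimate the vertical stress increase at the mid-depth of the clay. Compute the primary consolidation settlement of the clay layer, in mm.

S_c ≈ 55.6 mm

Mid-depth of clay below the ground surface: z = 1.6 + 2.4/2 = 2.8 m.
Total vertical stress at mid-clay: σ_v = 19.7×1.6 + 18.4×1.2 = 53.6 kPa.
Pore pressure: u = 9.81×(2.8 − 0.087) = 26.615 kPa.
Initial effective stress: σ'_0 = σ_v − u = 53.6 − 26.615 = 26.985 kPa.
Stress increase at mid-clay by the 2:1 spreading method:
Δσ = qBL/((B+z)(L+z)) = 297×4.6×4.6/((4.6+2.8)(4.6+2.8)) = 114.76 kPa
Final effective stress: σ'_f = 26.985 + 114.76 = 141.75 kPa.
σ'_f = 141.75 ≤ σ'_p = 165 kPa, so the clay remains overconsolidated and only the recompression index applies:
S_c = C_r·H/(1+e₀)·log₁₀(σ'_f/σ'_0) = 0.072×2.4/2.24×log₁₀(141.75/26.985)
    = 0.077141 × 0.7204 = 0.05557 m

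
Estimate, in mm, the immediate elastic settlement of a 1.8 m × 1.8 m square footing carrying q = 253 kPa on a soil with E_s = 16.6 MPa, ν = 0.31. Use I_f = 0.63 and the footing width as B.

S_e ≈ 15.6 mm

Immediate (elastic) settlement: S_e = q·B·(1−ν²)/E_s · I_f.
E_s = 16.6 MPa = 16600 kPa.
S_e = 253 × 1.8 × (1 − 0.31²) / 16600 × 0.63
    = 253 × 1.8 × 0.9039 / 16600 × 0.63
    = 0.01562 m = 15.62 mm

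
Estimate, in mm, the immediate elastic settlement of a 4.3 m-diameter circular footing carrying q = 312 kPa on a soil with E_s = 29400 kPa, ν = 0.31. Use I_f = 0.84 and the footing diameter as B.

S_e ≈ 34.6 mm

Immediate (elastic) settlement: S_e = q·B·(1−ν²)/E_s · I_f.
S_e = 312 × 4.3 × (1 − 0.31²) / 29400 × 0.84
    = 312 × 4.3 × 0.9039 / 29400 × 0.84
    = 0.03465 m = 34.65 mm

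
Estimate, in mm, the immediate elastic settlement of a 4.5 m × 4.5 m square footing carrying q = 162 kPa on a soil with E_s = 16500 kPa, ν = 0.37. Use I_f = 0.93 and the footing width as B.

S_e ≈ 35.5 mm

Immediate (elastic) settlement: S_e = q·B·(1−ν²)/E_s · I_f.
S_e = 162 × 4.5 × (1 − 0.37²) / 16500 × 0.93
    = 162 × 4.5 × 0.8631 / 16500 × 0.93
    = 0.03546 m = 35.46 mm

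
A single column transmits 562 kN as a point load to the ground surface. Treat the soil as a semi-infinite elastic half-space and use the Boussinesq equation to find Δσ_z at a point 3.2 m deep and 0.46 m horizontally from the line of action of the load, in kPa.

Δσ_z ≈ 24.9 kPa

Boussinesq vertical stress below a point load on an elastic half-space:
Δσ_z = 3P/(2πz²) · [1 + (r/z)²]^(−5/2)
r/z = 0.46/3.2 = 0.14375; [1+(r/z)²]^(−5/2) = 0.95015.
Δσ_z = 3×562/(2π×3.2²) × 0.95015 = 26.205 × 0.95015 = 24.9 kPa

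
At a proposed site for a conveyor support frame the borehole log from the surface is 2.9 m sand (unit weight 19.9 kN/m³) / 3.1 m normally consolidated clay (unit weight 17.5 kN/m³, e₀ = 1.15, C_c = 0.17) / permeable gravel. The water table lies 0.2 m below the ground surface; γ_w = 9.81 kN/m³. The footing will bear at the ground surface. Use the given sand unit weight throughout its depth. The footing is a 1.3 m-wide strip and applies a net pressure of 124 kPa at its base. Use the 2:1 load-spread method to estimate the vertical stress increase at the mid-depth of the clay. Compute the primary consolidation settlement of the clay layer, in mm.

S_c ≈ 53.3 mm

Mid-depth of clay below the ground surface: z = 2.9 + 3.1/2 = 4.45 m.
Total vertical stress at mid-clay: σ_v = 19.9×2.9 + 17.5×1.55 = 84.835 kPa.
Pore pressure: u = 9.81×(4.45 − 0.2) = 41.693 kPa.
Initial effective stress: σ'_0 = σ_v − u = 84.835 − 41.693 = 43.142 kPa.
Stress increase at mid-clay by the 2:1 spreading method:
Δσ = qB/(B+z) = 124×1.3/(1.3+4.45) = 28.035 kPa
Final effective stress: σ'_f = σ'_0 + Δσ = 43.142 + 28.035 = 71.177 kPa.
Normally consolidated clay, so the full stress increment lies on the virgin compression line:
S_c = C_c·H/(1+e₀)·log₁₀(σ'_f/σ'_0) = 0.17×3.1/(1+1.15)×log₁₀(71.177/43.142)
    = 0.24512 × 0.21744 = 0.0533 m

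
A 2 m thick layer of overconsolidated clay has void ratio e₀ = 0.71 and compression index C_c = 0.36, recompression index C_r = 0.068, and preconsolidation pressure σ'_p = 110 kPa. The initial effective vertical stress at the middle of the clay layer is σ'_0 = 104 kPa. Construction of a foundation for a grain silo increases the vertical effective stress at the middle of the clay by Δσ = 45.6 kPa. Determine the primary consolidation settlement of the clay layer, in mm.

Final effective stress: σ'_f = 104 + 45.6 = 149.6 kPa.
σ'_f = 149.6 > σ'_p = 110 kPa, so the stress path crosses the preconsolidation pressure — recompression up to σ'_p, then virgin compression beyond:
S_c = H/(1+e₀)·[C_r·log₁₀(σ'_p/σ'_0) + C_c·log₁₀(σ'_f/σ'_p)]
    = 2/1.71 × [0.068×log₁₀(110/104) + 0.36×log₁₀(149.6/110)]
    = 1.1696 × [0.0016564 + 0.048074] = 0.05816 m

S_c ≈ 58.2 mm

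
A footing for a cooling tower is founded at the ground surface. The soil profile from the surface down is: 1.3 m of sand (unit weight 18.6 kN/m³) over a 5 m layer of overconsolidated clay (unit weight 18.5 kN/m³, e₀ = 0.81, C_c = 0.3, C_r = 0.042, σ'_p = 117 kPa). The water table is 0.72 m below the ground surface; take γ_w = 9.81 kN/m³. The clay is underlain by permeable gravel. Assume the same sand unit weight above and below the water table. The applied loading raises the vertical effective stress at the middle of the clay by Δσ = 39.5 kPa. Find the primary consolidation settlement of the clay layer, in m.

S_c ≈ 0.0345 m

Mid-depth of clay below the ground surface: z = 1.3 + 5/2 = 3.8 m.
Total vertical stress at mid-clay: σ_v = 18.6×1.3 + 18.5×2.5 = 70.43 kPa.
Pore pressure: u = 9.81×(3.8 − 0.72) = 30.215 kPa.
Initial effective stress: σ'_0 = σ_v − u = 70.43 − 30.215 = 40.215 kPa.
Final effective stress: σ'_f = 40.215 + 39.5 = 79.715 kPa.
σ'_f = 79.715 ≤ σ'_p = 117 kPa, so the clay remains overconsolidated and only the recompression index applies:
S_c = C_r·H/(1+e₀)·log₁₀(σ'_f/σ'_0) = 0.042×5/1.81×log₁₀(79.715/40.215)
    = 0.11602 × 0.29715 = 0.03448 m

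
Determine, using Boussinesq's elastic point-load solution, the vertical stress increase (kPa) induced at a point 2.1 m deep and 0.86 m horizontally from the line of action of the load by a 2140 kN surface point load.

Δσ_z ≈ 157 kPa

Boussinesq vertical stress below a point load on an elastic half-space:
Δσ_z = 3P/(2πz²) · [1 + (r/z)²]^(−5/2)
r/z = 0.86/2.1 = 0.40952; [1+(r/z)²]^(−5/2) = 0.67868.
Δσ_z = 3×2140/(2π×2.1²) × 0.67868 = 231.69 × 0.67868 = 157.2 kPa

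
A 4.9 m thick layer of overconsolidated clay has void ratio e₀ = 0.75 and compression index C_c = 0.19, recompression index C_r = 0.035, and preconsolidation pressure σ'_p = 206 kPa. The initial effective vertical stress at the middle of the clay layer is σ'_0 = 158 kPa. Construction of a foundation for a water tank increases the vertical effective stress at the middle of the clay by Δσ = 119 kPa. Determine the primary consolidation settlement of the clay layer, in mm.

Final effective stress: σ'_f = 158 + 119 = 277 kPa.
σ'_f = 277 > σ'_p = 206 kPa, so the stress path crosses the preconsolidation pressure — recompression up to σ'_p, then virgin compression beyond:
S_c = H/(1+e₀)·[C_r·log₁₀(σ'_p/σ'_0) + C_c·log₁₀(σ'_f/σ'_p)]
    = 4.9/1.75 × [0.035×log₁₀(206/158) + 0.19×log₁₀(277/206)]
    = 2.8 × [0.0040324 + 0.024436] = 0.07971 m

S_c ≈ 79.7 mm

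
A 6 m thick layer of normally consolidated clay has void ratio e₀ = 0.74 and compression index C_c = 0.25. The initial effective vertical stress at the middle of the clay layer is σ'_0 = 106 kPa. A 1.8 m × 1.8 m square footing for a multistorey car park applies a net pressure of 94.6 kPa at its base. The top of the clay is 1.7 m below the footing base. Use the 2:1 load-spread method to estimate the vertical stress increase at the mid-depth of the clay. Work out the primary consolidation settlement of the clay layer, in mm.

Mid-depth of clay below the footing base: z = 1.7 + 6/2 = 4.7 m.
Stress increase at mid-clay by the 2:1 spreading method:
Δσ = qBL/((B+z)(L+z)) = 94.6×1.8×1.8/((1.8+4.7)(1.8+4.7)) = 7.2545 kPa
Final effective stress: σ'_f = σ'_0 + Δσ = 106 + 7.2545 = 113.25 kPa.
Normally consolidated clay, so the full stress increment lies on the virgin compression line:
S_c = C_c·H/(1+e₀)·log₁₀(σ'_f/σ'_0) = 0.25×6/(1+0.74)×log₁₀(113.25/106)
    = 0.86207 × 0.028732 = 0.02477 m

S_c ≈ 24.8 mm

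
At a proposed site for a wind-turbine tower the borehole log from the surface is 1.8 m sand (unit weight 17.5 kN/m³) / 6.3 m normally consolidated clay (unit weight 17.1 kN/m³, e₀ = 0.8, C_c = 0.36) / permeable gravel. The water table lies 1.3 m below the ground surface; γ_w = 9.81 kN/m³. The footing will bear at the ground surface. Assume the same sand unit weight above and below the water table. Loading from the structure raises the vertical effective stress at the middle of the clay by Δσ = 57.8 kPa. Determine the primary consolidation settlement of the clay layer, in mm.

S_c ≈ 423 mm

Mid-depth of clay below the ground surface: z = 1.8 + 6.3/2 = 4.95 m.
Total vertical stress at mid-clay: σ_v = 17.5×1.8 + 17.1×3.15 = 85.365 kPa.
Pore pressure: u = 9.81×(4.95 − 1.3) = 35.806 kPa.
Initial effective stress: σ'_0 = σ_v − u = 85.365 − 35.806 = 49.559 kPa.
Final effective stress: σ'_f = σ'_0 + Δσ = 49.559 + 57.8 = 107.36 kPa.
Normally consolidated clay, so the full stress increment lies on the virgin compression line:
S_c = C_c·H/(1+e₀)·log₁₀(σ'_f/σ'_0) = 0.36×6.3/(1+0.8)×log₁₀(107.36/49.559)
    = 1.26 × 0.33572 = 0.423 m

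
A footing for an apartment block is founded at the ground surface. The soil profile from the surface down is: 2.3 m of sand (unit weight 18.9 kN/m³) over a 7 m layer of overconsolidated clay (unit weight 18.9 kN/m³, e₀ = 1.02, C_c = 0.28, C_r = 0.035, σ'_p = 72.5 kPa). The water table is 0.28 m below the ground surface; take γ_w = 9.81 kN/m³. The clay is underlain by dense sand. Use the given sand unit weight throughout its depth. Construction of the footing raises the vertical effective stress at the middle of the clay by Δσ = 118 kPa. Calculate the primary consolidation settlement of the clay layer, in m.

Mid-depth of clay below the ground surface: z = 2.3 + 7/2 = 5.8 m.
Total vertical stress at mid-clay: σ_v = 18.9×2.3 + 18.9×3.5 = 109.62 kPa.
Pore pressure: u = 9.81×(5.8 − 0.28) = 54.151 kPa.
Initial effective stress: σ'_0 = σ_v − u = 109.62 − 54.151 = 55.469 kPa.
Final effective stress: σ'_f = 55.469 + 118 = 173.47 kPa.
σ'_f = 173.47 > σ'_p = 72.5 kPa, so the stress path crosses the preconsolidation pressure — recompression up to σ'_p, then virgin compression beyond:
S_c = H/(1+e₀)·[C_r·log₁₀(σ'_p/σ'_0) + C_c·log₁₀(σ'_f/σ'_p)]
    = 7/2.02 × [0.035×log₁₀(72.5/55.469) + 0.28×log₁₀(173.47/72.5)]
    = 3.4653 × [0.0040701 + 0.10609] = 0.3817 m

S_c ≈ 0.382 m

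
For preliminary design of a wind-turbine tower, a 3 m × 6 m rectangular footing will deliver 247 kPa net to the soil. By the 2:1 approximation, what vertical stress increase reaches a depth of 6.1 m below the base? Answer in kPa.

By the 2:1 method the load spreads at 1 horizontal : 2 vertical, so at depth z the loaded area has grown by z in each plan dimension:
Δσ = qBL/((B+z)(L+z)) = 247×3×6/((3+6.1)(6+6.1)) = 40.378 kPa

Δσ_z ≈ 40.4 kPa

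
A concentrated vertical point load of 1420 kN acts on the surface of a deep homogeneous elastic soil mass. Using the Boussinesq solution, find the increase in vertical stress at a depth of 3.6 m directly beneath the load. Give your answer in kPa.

Boussinesq vertical stress below a point load on an elastic half-space:
Δσ_z = 3P/(2πz²) · [1 + (r/z)²]^(−5/2)
r/z = 0/3.6 = 0; [1+(r/z)²]^(−5/2) = 1.
Δσ_z = 3×1420/(2π×3.6²) × 1 = 52.315 × 1 = 52.31 kPa

Δσ_z ≈ 52.3 kPa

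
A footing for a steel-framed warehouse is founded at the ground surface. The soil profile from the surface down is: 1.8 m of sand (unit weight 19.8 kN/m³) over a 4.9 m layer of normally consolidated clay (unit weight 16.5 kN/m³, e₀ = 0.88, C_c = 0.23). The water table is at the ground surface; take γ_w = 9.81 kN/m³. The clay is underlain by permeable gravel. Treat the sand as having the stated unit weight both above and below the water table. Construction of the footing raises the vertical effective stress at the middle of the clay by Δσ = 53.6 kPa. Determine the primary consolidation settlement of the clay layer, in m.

Mid-depth of clay below the ground surface: z = 1.8 + 4.9/2 = 4.25 m.
Total vertical stress at mid-clay: σ_v = 19.8×1.8 + 16.5×2.45 = 76.065 kPa.
Pore pressure: u = 9.81×(4.25 − 0) = 41.693 kPa.
Initial effective stress: σ'_0 = σ_v − u = 76.065 − 41.693 = 34.372 kPa.
Final effective stress: σ'_f = σ'_0 + Δσ = 34.372 + 53.6 = 87.972 kPa.
Normally consolidated clay, so the full stress increment lies on the virgin compression line:
S_c = C_c·H/(1+e₀)·log₁₀(σ'_f/σ'_0) = 0.23×4.9/(1+0.88)×log₁₀(87.972/34.372)
    = 0.59947 × 0.40814 = 0.2447 m

S_c ≈ 0.245 m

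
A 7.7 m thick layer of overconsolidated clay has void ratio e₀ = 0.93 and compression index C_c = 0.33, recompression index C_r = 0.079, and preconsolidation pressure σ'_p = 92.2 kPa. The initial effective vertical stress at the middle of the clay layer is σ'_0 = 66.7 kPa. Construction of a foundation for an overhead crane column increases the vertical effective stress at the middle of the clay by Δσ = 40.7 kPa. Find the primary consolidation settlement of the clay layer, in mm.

S_c ≈ 132 mm

Final effective stress: σ'_f = 66.7 + 40.7 = 107.4 kPa.
σ'_f = 107.4 > σ'_p = 92.2 kPa, so the stress path crosses the preconsolidation pressure — recompression up to σ'_p, then virgin compression beyond:
S_c = H/(1+e₀)·[C_r·log₁₀(σ'_p/σ'_0) + C_c·log₁₀(σ'_f/σ'_p)]
    = 7.7/1.93 × [0.079×log₁₀(92.2/66.7) + 0.33×log₁₀(107.4/92.2)]
    = 3.9896 × [0.011108 + 0.02187] = 0.1316 m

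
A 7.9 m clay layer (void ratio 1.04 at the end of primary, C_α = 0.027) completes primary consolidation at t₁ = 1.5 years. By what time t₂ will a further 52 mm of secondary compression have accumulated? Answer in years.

S_s = C_α·H/(1+e_p)·log₁₀(t₂/t₁) ⇒ log₁₀(t₂/t₁) = S_s·(1+e_p)/(C_α·H).
log₁₀(t₂/t₁) = 0.052 × (1+1.04) / (0.027×7.9) = 0.4973
t₂ = t₁ × 10^0.4973 = 1.5 × 3.143 = 4.714 years

t₂ ≈ 4.71 years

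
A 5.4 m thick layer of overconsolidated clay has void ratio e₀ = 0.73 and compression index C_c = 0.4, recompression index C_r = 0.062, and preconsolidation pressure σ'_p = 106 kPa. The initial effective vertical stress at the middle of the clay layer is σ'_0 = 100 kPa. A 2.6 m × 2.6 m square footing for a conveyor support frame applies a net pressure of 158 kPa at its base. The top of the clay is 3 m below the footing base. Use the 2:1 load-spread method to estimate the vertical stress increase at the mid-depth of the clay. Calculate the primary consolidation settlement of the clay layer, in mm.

S_c ≈ 51.4 mm

Mid-depth of clay below the footing base: z = 3 + 5.4/2 = 5.7 m.
Stress increase at mid-clay by the 2:1 spreading method:
Δσ = qBL/((B+z)(L+z)) = 158×2.6×2.6/((2.6+5.7)(2.6+5.7)) = 15.504 kPa
Final effective stress: σ'_f = 100 + 15.504 = 115.5 kPa.
σ'_f = 115.5 > σ'_p = 106 kPa, so the stress path crosses the preconsolidation pressure — recompression up to σ'_p, then virgin compression beyond:
S_c = H/(1+e₀)·[C_r·log₁₀(σ'_p/σ'_0) + C_c·log₁₀(σ'_f/σ'_p)]
    = 5.4/1.73 × [0.062×log₁₀(106/100) + 0.4×log₁₀(115.5/106)]
    = 3.1214 × [0.001569 + 0.01491] = 0.05144 m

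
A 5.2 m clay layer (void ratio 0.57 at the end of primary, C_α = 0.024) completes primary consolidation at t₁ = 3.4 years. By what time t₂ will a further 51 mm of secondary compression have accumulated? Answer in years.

S_s = C_α·H/(1+e_p)·log₁₀(t₂/t₁) ⇒ log₁₀(t₂/t₁) = S_s·(1+e_p)/(C_α·H).
log₁₀(t₂/t₁) = 0.051 × (1+0.57) / (0.024×5.2) = 0.6416
t₂ = t₁ × 10^0.6416 = 3.4 × 4.381 = 14.9 years

t₂ ≈ 14.9 years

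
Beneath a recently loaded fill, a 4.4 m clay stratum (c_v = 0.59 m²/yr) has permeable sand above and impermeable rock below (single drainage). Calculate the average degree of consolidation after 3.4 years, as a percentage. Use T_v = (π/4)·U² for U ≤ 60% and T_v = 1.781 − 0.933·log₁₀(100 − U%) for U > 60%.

Drainage path length: H_d = H = 4.4 m (single drainage).
T_v = c_v·t/H_d² = 0.59×3.4/4.4² = 0.10362.
T_v = 0.10362 corresponds to the U ≤ 60% branch:
U = √(4T_v/π) = 0.3632

U ≈ 36.3 %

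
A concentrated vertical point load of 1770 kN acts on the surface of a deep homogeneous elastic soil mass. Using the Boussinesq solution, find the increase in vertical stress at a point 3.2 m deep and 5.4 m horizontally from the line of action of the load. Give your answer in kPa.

Boussinesq vertical stress below a point load on an elastic half-space:
Δσ_z = 3P/(2πz²) · [1 + (r/z)²]^(−5/2)
r/z = 5.4/3.2 = 1.6875; [1+(r/z)²]^(−5/2) = 0.034436.
Δσ_z = 3×1770/(2π×3.2²) × 0.034436 = 82.531 × 0.034436 = 2.842 kPa

Δσ_z ≈ 2.84 kPa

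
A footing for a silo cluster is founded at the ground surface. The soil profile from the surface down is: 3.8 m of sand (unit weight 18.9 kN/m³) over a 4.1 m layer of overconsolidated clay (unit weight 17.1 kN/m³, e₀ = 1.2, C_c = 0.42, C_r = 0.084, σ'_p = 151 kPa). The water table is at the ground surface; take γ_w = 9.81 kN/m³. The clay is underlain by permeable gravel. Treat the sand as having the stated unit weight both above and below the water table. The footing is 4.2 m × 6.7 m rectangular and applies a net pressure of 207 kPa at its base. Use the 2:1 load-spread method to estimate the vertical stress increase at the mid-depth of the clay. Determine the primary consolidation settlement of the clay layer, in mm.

Mid-depth of clay below the ground surface: z = 3.8 + 4.1/2 = 5.85 m.
Total vertical stress at mid-clay: σ_v = 18.9×3.8 + 17.1×2.05 = 106.88 kPa.
Pore pressure: u = 9.81×(5.85 − 0) = 57.389 kPa.
Initial effective stress: σ'_0 = σ_v − u = 106.88 − 57.389 = 49.491 kPa.
Stress increase at mid-clay by the 2:1 spreading method:
Δσ = qBL/((B+z)(L+z)) = 207×4.2×6.7/((4.2+5.85)(6.7+5.85)) = 46.183 kPa
Final effective stress: σ'_f = 49.491 + 46.183 = 95.674 kPa.
σ'_f = 95.674 ≤ σ'_p = 151 kPa, so the clay remains overconsolidated and only the recompression index applies:
S_c = C_r·H/(1+e₀)·log₁₀(σ'_f/σ'_0) = 0.084×4.1/2.2×log₁₀(95.674/49.491)
    = 0.15654 × 0.28627 = 0.04481 m

S_c ≈ 44.8 mm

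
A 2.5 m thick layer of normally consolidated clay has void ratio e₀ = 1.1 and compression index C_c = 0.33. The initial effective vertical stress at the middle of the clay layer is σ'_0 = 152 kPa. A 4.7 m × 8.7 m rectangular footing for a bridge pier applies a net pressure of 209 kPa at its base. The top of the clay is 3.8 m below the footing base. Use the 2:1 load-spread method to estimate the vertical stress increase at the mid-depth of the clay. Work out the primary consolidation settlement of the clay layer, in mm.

Mid-depth of clay below the footing base: z = 3.8 + 2.5/2 = 5.05 m.
Stress increase at mid-clay by the 2:1 spreading method:
Δσ = qBL/((B+z)(L+z)) = 209×4.7×8.7/((4.7+5.05)(8.7+5.05)) = 63.746 kPa
Final effective stress: σ'_f = σ'_0 + Δσ = 152 + 63.746 = 215.75 kPa.
Normally consolidated clay, so the full stress increment lies on the virgin compression line:
S_c = C_c·H/(1+e₀)·log₁₀(σ'_f/σ'_0) = 0.33×2.5/(1+1.1)×log₁₀(215.75/152)
    = 0.39286 × 0.15211 = 0.05976 m

S_c ≈ 59.8 mm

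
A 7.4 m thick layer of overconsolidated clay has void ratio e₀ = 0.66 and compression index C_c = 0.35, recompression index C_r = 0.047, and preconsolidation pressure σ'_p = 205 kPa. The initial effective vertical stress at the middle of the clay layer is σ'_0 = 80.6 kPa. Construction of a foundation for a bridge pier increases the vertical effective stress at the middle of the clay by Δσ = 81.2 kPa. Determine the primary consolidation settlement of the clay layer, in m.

Final effective stress: σ'_f = 80.6 + 81.2 = 161.8 kPa.
σ'_f = 161.8 ≤ σ'_p = 205 kPa, so the clay remains overconsolidated and only the recompression index applies:
S_c = C_r·H/(1+e₀)·log₁₀(σ'_f/σ'_0) = 0.047×7.4/1.66×log₁₀(161.8/80.6)
    = 0.20952 × 0.30264 = 0.06341 m

S_c ≈ 0.0634 m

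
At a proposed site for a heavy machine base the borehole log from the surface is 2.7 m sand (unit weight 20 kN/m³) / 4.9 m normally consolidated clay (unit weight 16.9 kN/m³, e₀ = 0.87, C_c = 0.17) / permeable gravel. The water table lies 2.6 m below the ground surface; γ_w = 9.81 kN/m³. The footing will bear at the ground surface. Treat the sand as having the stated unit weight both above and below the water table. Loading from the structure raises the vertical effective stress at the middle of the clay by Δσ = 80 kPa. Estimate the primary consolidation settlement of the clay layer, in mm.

Mid-depth of clay below the ground surface: z = 2.7 + 4.9/2 = 5.15 m.
Total vertical stress at mid-clay: σ_v = 20×2.7 + 16.9×2.45 = 95.405 kPa.
Pore pressure: u = 9.81×(5.15 − 2.6) = 25.015 kPa.
Initial effective stress: σ'_0 = σ_v − u = 95.405 − 25.015 = 70.39 kPa.
Final effective stress: σ'_f = σ'_0 + Δσ = 70.39 + 80 = 150.39 kPa.
Normally consolidated clay, so the full stress increment lies on the virgin compression line:
S_c = C_c·H/(1+e₀)·log₁₀(σ'_f/σ'_0) = 0.17×4.9/(1+0.87)×log₁₀(150.39/70.39)
    = 0.44545 × 0.32971 = 0.1469 m

S_c ≈ 147 mm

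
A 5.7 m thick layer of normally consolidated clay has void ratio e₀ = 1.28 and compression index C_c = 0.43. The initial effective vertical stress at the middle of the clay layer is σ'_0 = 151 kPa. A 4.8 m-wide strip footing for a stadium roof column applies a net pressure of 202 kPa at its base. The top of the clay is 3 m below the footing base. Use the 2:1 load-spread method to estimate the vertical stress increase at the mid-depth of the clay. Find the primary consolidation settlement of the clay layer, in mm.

S_c ≈ 220 mm

Mid-depth of clay below the footing base: z = 3 + 5.7/2 = 5.85 m.
Stress increase at mid-clay by the 2:1 spreading method:
Δσ = qB/(B+z) = 202×4.8/(4.8+5.85) = 91.042 kPa
Final effective stress: σ'_f = σ'_0 + Δσ = 151 + 91.042 = 242.04 kPa.
Normally consolidated clay, so the full stress increment lies on the virgin compression line:
S_c = C_c·H/(1+e₀)·log₁₀(σ'_f/σ'_0) = 0.43×5.7/(1+1.28)×log₁₀(242.04/151)
    = 1.075 × 0.20491 = 0.2203 m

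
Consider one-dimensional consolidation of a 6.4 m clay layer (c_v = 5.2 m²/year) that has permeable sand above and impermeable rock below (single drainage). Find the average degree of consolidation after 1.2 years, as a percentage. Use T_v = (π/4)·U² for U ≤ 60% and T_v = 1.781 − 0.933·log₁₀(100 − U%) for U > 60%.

U ≈ 44 %

Drainage path length: H_d = H = 6.4 m (single drainage).
T_v = c_v·t/H_d² = 5.2×1.2/6.4² = 0.15234.
T_v = 0.15234 corresponds to the U ≤ 60% branch:
U = √(4T_v/π) = 0.4404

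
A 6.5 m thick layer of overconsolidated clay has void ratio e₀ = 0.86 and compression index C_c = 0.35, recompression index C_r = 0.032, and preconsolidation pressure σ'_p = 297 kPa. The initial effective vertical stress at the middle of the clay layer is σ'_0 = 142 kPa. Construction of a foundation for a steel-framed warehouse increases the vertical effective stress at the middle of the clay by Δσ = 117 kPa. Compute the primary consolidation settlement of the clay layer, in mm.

S_c ≈ 29.2 mm

Final effective stress: σ'_f = 142 + 117 = 259 kPa.
σ'_f = 259 ≤ σ'_p = 297 kPa, so the clay remains overconsolidated and only the recompression index applies:
S_c = C_r·H/(1+e₀)·log₁₀(σ'_f/σ'_0) = 0.032×6.5/1.86×log₁₀(259/142)
    = 0.11183 × 0.26101 = 0.02919 m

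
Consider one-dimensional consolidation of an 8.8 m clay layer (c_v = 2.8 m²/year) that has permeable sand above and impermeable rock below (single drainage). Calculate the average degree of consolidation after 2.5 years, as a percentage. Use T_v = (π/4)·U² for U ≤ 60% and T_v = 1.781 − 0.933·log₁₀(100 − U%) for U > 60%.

U ≈ 33.9 %

Drainage path length: H_d = H = 8.8 m (single drainage).
T_v = c_v·t/H_d² = 2.8×2.5/8.8² = 0.090393.
T_v = 0.090393 corresponds to the U ≤ 60% branch:
U = √(4T_v/π) = 0.3393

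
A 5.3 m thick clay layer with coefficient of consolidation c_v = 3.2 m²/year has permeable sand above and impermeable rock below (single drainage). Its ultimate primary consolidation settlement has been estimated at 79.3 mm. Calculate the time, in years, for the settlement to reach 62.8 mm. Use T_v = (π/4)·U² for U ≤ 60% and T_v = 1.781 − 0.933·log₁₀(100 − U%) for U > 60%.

t ≈ 4.84 years

Drainage path length: H_d = H = 5.3 m (single drainage).
U = S(t)/S_ult = 62.8/79.3 = 0.7919.
U > 60%: T_v = 1.781 − 0.933·log₁₀(100 − 79.193) = 0.55111.
t = T_v·H_d²/c_v = 0.55111×5.3²/3.2 = 4.838 years.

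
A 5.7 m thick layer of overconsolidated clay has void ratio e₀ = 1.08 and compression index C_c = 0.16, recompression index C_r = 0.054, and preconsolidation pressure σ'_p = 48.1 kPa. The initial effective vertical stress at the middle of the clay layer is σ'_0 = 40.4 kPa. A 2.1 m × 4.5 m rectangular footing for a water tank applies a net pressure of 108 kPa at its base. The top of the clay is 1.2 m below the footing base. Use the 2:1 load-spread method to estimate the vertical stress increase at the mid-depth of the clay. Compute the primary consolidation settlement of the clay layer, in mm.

S_c ≈ 52.7 mm

Mid-depth of clay below the footing base: z = 1.2 + 5.7/2 = 4.05 m.
Stress increase at mid-clay by the 2:1 spreading method:
Δσ = qBL/((B+z)(L+z)) = 108×2.1×4.5/((2.1+4.05)(4.5+4.05)) = 19.409 kPa
Final effective stress: σ'_f = 40.4 + 19.409 = 59.809 kPa.
σ'_f = 59.809 > σ'_p = 48.1 kPa, so the stress path crosses the preconsolidation pressure — recompression up to σ'_p, then virgin compression beyond:
S_c = H/(1+e₀)·[C_r·log₁₀(σ'_p/σ'_0) + C_c·log₁₀(σ'_f/σ'_p)]
    = 5.7/2.08 × [0.054×log₁₀(48.1/40.4) + 0.16×log₁₀(59.809/48.1)]
    = 2.7404 × [0.0040912 + 0.015139] = 0.0527 m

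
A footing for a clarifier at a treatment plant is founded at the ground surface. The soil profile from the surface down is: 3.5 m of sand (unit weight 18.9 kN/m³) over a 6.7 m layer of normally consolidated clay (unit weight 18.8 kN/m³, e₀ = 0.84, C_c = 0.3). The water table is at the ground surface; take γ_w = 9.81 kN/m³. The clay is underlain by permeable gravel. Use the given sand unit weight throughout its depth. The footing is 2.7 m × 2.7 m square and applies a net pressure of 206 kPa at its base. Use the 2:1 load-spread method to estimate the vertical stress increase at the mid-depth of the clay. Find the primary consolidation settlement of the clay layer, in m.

S_c ≈ 0.112 m

Mid-depth of clay below the ground surface: z = 3.5 + 6.7/2 = 6.85 m.
Total vertical stress at mid-clay: σ_v = 18.9×3.5 + 18.8×3.35 = 129.13 kPa.
Pore pressure: u = 9.81×(6.85 − 0) = 67.198 kPa.
Initial effective stress: σ'_0 = σ_v − u = 129.13 − 67.198 = 61.932 kPa.
Stress increase at mid-clay by the 2:1 spreading method:
Δσ = qBL/((B+z)(L+z)) = 206×2.7×2.7/((2.7+6.85)(2.7+6.85)) = 16.466 kPa
Final effective stress: σ'_f = σ'_0 + Δσ = 61.932 + 16.466 = 78.398 kPa.
Normally consolidated clay, so the full stress increment lies on the virgin compression line:
S_c = C_c·H/(1+e₀)·log₁₀(σ'_f/σ'_0) = 0.3×6.7/(1+0.84)×log₁₀(78.398/61.932)
    = 1.0924 × 0.10239 = 0.1119 m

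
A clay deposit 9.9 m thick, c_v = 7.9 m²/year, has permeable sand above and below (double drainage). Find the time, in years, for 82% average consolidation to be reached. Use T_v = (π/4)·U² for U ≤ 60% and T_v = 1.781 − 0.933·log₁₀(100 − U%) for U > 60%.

t ≈ 1.89 years

Drainage path length: H_d = H/2 = 4.95 m (double drainage).
U > 60%: T_v = 1.781 − 0.933·log₁₀(100 − 82) = 0.60983.
t = T_v·H_d²/c_v = 0.60983×4.95²/7.9 = 1.891 years.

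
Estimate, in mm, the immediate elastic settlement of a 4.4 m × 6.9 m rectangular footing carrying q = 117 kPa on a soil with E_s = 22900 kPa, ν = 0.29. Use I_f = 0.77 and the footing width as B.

Immediate (elastic) settlement: S_e = q·B·(1−ν²)/E_s · I_f.
S_e = 117 × 4.4 × (1 − 0.29²) / 22900 × 0.77
    = 117 × 4.4 × 0.9159 / 22900 × 0.77
    = 0.01585 m = 15.85 mm

S_e ≈ 15.9 mm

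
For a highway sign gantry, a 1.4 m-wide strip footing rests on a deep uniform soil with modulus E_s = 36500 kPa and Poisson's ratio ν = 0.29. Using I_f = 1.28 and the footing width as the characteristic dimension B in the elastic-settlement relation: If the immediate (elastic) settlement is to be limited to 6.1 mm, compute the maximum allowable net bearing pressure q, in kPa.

S_e = q·B·(1−ν²)/E_s · I_f  ⇒  q = S_e·E_s / (B·(1−ν²)·I_f).
q = 0.0061 × 36500 / (1.4 × 0.9159 × 1.28) = 135.7 kPa

q ≈ 136 kPa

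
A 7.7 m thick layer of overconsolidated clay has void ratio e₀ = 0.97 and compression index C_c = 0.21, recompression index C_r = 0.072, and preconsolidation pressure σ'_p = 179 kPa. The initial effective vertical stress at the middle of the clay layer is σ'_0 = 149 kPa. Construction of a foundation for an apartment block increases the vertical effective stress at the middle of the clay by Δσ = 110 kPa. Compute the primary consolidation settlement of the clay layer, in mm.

Final effective stress: σ'_f = 149 + 110 = 259 kPa.
σ'_f = 259 > σ'_p = 179 kPa, so the stress path crosses the preconsolidation pressure — recompression up to σ'_p, then virgin compression beyond:
S_c = H/(1+e₀)·[C_r·log₁₀(σ'_p/σ'_0) + C_c·log₁₀(σ'_f/σ'_p)]
    = 7.7/1.97 × [0.072×log₁₀(179/149) + 0.21×log₁₀(259/179)]
    = 3.9086 × [0.005736 + 0.033694] = 0.1541 m

S_c ≈ 154 mm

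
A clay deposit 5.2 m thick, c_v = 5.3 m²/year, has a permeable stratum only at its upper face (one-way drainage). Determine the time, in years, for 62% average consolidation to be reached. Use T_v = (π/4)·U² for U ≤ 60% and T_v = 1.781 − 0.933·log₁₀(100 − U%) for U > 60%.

Drainage path length: H_d = H = 5.2 m (single drainage).
U > 60%: T_v = 1.781 − 0.933·log₁₀(100 − 62) = 0.30706.
t = T_v·H_d²/c_v = 0.30706×5.2²/5.3 = 1.567 years.

t ≈ 1.57 years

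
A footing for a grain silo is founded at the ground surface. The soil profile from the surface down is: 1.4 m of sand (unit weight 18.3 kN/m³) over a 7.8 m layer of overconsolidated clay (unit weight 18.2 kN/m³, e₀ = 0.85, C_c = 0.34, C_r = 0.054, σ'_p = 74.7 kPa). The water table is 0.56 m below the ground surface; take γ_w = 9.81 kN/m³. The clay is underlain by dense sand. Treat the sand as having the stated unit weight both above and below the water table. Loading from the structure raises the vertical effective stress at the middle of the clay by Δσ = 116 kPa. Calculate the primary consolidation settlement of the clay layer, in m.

S_c ≈ 0.537 m

Mid-depth of clay below the ground surface: z = 1.4 + 7.8/2 = 5.3 m.
Total vertical stress at mid-clay: σ_v = 18.3×1.4 + 18.2×3.9 = 96.6 kPa.
Pore pressure: u = 9.81×(5.3 − 0.56) = 46.499 kPa.
Initial effective stress: σ'_0 = σ_v − u = 96.6 − 46.499 = 50.101 kPa.
Final effective stress: σ'_f = 50.101 + 116 = 166.1 kPa.
σ'_f = 166.1 > σ'_p = 74.7 kPa, so the stress path crosses the preconsolidation pressure — recompression up to σ'_p, then virgin compression beyond:
S_c = H/(1+e₀)·[C_r·log₁₀(σ'_p/σ'_0) + C_c·log₁₀(σ'_f/σ'_p)]
    = 7.8/1.85 × [0.054×log₁₀(74.7/50.101) + 0.34×log₁₀(166.1/74.7)]
    = 4.2162 × [0.0093676 + 0.118] = 0.537 m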